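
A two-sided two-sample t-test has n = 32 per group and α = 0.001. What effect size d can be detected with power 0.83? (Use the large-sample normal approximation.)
d ≈ 1.06

Minimum detectable effect (two-sample t-test, normal approximation):
d = (z_{α/2} + z_β) / √(n/2)
d = (3.291 + 0.954) / √(32/2)
d = 4.245 / 4.000
d ≈ 1.06

By Cohen's convention (0.2 small / 0.5 medium / 0.8 large): large effect.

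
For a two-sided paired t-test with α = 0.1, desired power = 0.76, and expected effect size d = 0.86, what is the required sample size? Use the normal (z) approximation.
n = 8 pairs

Sample size formula (paired t-test, normal approximation):
n = ((z_{α/2} + z_β) / d)²

z_{α/2} = 1.645 (for α = 0.1, two-sided)
z_β = 0.706 (for power = 0.76)
d = 0.86

n = ((1.645 + 0.706) / 0.86)²
n = (2.734)²
n ≈ 7.47
Round up to the next whole number: n = 8 pairs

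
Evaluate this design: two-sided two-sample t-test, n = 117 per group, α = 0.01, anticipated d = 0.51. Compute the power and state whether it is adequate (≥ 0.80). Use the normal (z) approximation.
Power ≈ 0.91; the study is adequately powered (power ≥ 0.80)

Power calculation (two-sample t-test, normal approximation):
z_β = d · √(n/2) - z_{α/2}
z_β = 0.51 · √(117/2) - 2.576
z_β = 0.51 · 7.649 - 2.576
z_β = 1.325

Power = Φ(z_β) = Φ(1.325) ≈ 0.907

Effect size d = 0.51 is medium by Cohen's convention (0.2/0.5/0.8).

Threshold: power ≥ 0.80 is conventionally adequate.
Power ≈ 0.91 → the study is adequately powered (power ≥ 0.80).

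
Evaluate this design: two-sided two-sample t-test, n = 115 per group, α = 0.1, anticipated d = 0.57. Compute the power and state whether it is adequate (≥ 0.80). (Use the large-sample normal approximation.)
Power ≈ 1.00; the study is adequately powered (power ≥ 0.80)

Power calculation (two-sample t-test, normal approximation):
z_β = d · √(n/2) - z_{α/2}
z_β = 0.57 · √(115/2) - 1.645
z_β = 0.57 · 7.583 - 1.645
z_β = 2.677

Power = Φ(z_β) = Φ(2.677) ≈ 0.996

Effect size d = 0.57 is medium by Cohen's convention (0.2/0.5/0.8).

Threshold: power ≥ 0.80 is conventionally adequate.
Power ≈ 1.00 → the study is adequately powered (power ≥ 0.80).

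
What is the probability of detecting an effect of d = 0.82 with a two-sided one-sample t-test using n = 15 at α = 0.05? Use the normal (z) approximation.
Power ≈ 0.89

Power calculation (one-sample t-test, normal approximation):
z_β = d · √n - z_{α/2}
z_β = 0.82 · √15 - 1.960
z_β = 0.82 · 3.873 - 1.960
z_β = 1.216

Power = Φ(z_β) = Φ(1.216) ≈ 0.888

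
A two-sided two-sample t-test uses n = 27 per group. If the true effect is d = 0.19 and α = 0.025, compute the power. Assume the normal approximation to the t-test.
Power ≈ 0.06

Power calculation (two-sample t-test, normal approximation):
z_β = d · √(n/2) - z_{α/2}
z_β = 0.19 · √(27/2) - 2.241
z_β = 0.19 · 3.674 - 2.241
z_β = -1.543

Power = Φ(z_β) = Φ(-1.543) ≈ 0.061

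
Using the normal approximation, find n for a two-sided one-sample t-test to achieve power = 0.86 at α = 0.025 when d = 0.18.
n = 341

Sample size formula (one-sample t-test, normal approximation):
n = ((z_{α/2} + z_β) / d)²

z_{α/2} = 2.241 (for α = 0.025, two-sided)
z_β = 1.080 (for power = 0.86)
d = 0.18

n = ((2.241 + 1.080) / 0.18)²
n = (18.450)²
n ≈ 340.40
Round up to the next whole number: n = 341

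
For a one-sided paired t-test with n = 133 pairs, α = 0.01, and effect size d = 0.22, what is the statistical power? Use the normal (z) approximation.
Power ≈ 0.58

Power calculation (paired t-test, normal approximation):
z_β = d · √n - z_α
z_β = 0.22 · √133 - 2.326
z_β = 0.22 · 11.533 - 2.326
z_β = 0.211

Power = Φ(z_β) = Φ(0.211) ≈ 0.583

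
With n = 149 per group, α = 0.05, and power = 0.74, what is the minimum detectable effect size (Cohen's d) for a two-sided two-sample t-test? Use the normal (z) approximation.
d ≈ 0.30

Minimum detectable effect (two-sample t-test, normal approximation):
d = (z_{α/2} + z_β) / √(n/2)
d = (1.960 + 0.643) / √(149/2)
d = 2.603 / 8.631
d ≈ 0.30

By Cohen's convention (0.2 small / 0.5 medium / 0.8 large): small effect.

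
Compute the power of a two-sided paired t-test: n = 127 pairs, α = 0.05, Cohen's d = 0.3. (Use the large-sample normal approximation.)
Power ≈ 0.92

Power calculation (paired t-test, normal approximation):
z_β = d · √n - z_{α/2}
z_β = 0.3 · √127 - 1.960
z_β = 0.3 · 11.269 - 1.960
z_β = 1.421

Power = Φ(z_β) = Φ(1.421) ≈ 0.922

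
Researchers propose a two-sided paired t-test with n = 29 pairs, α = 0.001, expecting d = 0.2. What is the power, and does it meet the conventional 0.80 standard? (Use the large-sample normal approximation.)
Power ≈ 0.01; the study is underpowered (power < 0.80)

Power calculation (paired t-test, normal approximation):
z_β = d · √n - z_{α/2}
z_β = 0.2 · √29 - 3.291
z_β = 0.2 · 5.385 - 3.291
z_β = -2.213

Power = Φ(z_β) = Φ(-2.213) ≈ 0.013

Effect size d = 0.2 is small by Cohen's convention (0.2/0.5/0.8).

Threshold: power ≥ 0.80 is conventionally adequate.
Power ≈ 0.01 → the study is underpowered (power < 0.80).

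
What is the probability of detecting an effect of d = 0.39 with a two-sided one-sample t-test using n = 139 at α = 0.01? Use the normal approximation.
Power ≈ 0.98

Power calculation (one-sample t-test, normal approximation):
z_β = d · √n - z_{α/2}
z_β = 0.39 · √139 - 2.576
z_β = 0.39 · 11.790 - 2.576
z_β = 2.022

Power = Φ(z_β) = Φ(2.022) ≈ 0.978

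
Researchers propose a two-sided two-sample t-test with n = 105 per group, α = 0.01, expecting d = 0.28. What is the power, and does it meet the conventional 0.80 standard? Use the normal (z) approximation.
Power ≈ 0.29; the study is underpowered (power < 0.80)

Power calculation (two-sample t-test, normal approximation):
z_β = d · √(n/2) - z_{α/2}
z_β = 0.28 · √(105/2) - 2.576
z_β = 0.28 · 7.246 - 2.576
z_β = -0.547

Power = Φ(z_β) = Φ(-0.547) ≈ 0.292

Effect size d = 0.28 is small by Cohen's convention (0.2/0.5/0.8).

Threshold: power ≥ 0.80 is conventionally adequate.
Power ≈ 0.29 → the study is underpowered (power < 0.80).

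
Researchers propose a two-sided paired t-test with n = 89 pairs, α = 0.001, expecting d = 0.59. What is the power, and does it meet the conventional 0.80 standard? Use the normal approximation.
Power ≈ 0.99; the study is adequately powered (power ≥ 0.80)

Power calculation (paired t-test, normal approximation):
z_β = d · √n - z_{α/2}
z_β = 0.59 · √89 - 3.291
z_β = 0.59 · 9.434 - 3.291
z_β = 2.276

Power = Φ(z_β) = Φ(2.276) ≈ 0.989

Effect size d = 0.59 is medium by Cohen's convention (0.2/0.5/0.8).

Threshold: power ≥ 0.80 is conventionally adequate.
Power ≈ 0.99 → the study is adequately powered (power ≥ 0.80).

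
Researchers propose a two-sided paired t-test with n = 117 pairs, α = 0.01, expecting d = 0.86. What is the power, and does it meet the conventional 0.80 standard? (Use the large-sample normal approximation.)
Power ≈ 1.00; the study is adequately powered (power ≥ 0.80)

Power calculation (paired t-test, normal approximation):
z_β = d · √n - z_{α/2}
z_β = 0.86 · √117 - 2.576
z_β = 0.86 · 10.817 - 2.576
z_β = 6.726

Power = Φ(z_β) = Φ(6.726) ≈ 1.000

Effect size d = 0.86 is large by Cohen's convention (0.2/0.5/0.8).

Threshold: power ≥ 0.80 is conventionally adequate.
Power ≈ 1.00 → the study is adequately powered (power ≥ 0.80).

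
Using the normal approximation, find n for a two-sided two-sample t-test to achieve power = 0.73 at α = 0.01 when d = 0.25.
n = 326 per group

Sample size formula (two-sample t-test, normal approximation):
n = 2 · ((z_{α/2} + z_β) / d)²

z_{α/2} = 2.576 (for α = 0.01, two-sided)
z_β = 0.613 (for power = 0.73)
d = 0.25

n = 2 · ((2.576 + 0.613) / 0.25)²
n = 2 · (12.756)²
n ≈ 325.43
Round up to the next whole number: n = 326 per group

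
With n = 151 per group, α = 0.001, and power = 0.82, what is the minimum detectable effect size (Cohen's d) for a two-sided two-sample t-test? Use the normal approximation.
d ≈ 0.48

Minimum detectable effect (two-sample t-test, normal approximation):
d = (z_{α/2} + z_β) / √(n/2)
d = (3.291 + 0.915) / √(151/2)
d = 4.206 / 8.689
d ≈ 0.48

By Cohen's convention (0.2 small / 0.5 medium / 0.8 large): small effect.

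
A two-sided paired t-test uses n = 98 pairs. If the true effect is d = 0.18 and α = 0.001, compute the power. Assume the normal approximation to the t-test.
Power ≈ 0.07

Power calculation (paired t-test, normal approximation):
z_β = d · √n - z_{α/2}
z_β = 0.18 · √98 - 3.291
z_β = 0.18 · 9.899 - 3.291
z_β = -1.509

Power = Φ(z_β) = Φ(-1.509) ≈ 0.066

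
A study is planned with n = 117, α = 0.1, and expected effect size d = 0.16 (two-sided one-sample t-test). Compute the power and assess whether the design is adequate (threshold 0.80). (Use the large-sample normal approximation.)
Power ≈ 0.53; the study is underpowered (power < 0.80)

Power calculation (one-sample t-test, normal approximation):
z_β = d · √n - z_{α/2}
z_β = 0.16 · √117 - 1.645
z_β = 0.16 · 10.817 - 1.645
z_β = 0.086

Power = Φ(z_β) = Φ(0.086) ≈ 0.534

Effect size d = 0.16 is very small by Cohen's convention (0.2/0.5/0.8).

Threshold: power ≥ 0.80 is conventionally adequate.
Power ≈ 0.53 → the study is underpowered (power < 0.80).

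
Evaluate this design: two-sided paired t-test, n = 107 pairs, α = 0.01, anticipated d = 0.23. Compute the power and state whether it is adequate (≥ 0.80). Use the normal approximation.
Power ≈ 0.42; the study is underpowered (power < 0.80)

Power calculation (paired t-test, normal approximation):
z_β = d · √n - z_{α/2}
z_β = 0.23 · √107 - 2.576
z_β = 0.23 · 10.344 - 2.576
z_β = -0.197

Power = Φ(z_β) = Φ(-0.197) ≈ 0.422

Effect size d = 0.23 is small by Cohen's convention (0.2/0.5/0.8).

Threshold: power ≥ 0.80 is conventionally adequate.
Power ≈ 0.42 → the study is underpowered (power < 0.80).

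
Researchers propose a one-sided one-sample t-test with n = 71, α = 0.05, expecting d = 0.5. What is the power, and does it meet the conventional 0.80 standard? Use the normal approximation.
Power ≈ 0.99; the study is adequately powered (power ≥ 0.80)

Power calculation (one-sample t-test, normal approximation):
z_β = d · √n - z_α
z_β = 0.5 · √71 - 1.645
z_β = 0.5 · 8.426 - 1.645
z_β = 2.568

Power = Φ(z_β) = Φ(2.568) ≈ 0.995

Effect size d = 0.5 is medium by Cohen's convention (0.2/0.5/0.8).

Threshold: power ≥ 0.80 is conventionally adequate.
Power ≈ 0.99 → the study is adequately powered (power ≥ 0.80).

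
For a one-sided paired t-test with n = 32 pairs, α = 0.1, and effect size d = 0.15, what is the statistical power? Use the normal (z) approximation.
Power ≈ 0.33

Power calculation (paired t-test, normal approximation):
z_β = d · √n - z_α
z_β = 0.15 · √32 - 1.282
z_β = 0.15 · 5.657 - 1.282
z_β = -0.433

Power = Φ(z_β) = Φ(-0.433) ≈ 0.332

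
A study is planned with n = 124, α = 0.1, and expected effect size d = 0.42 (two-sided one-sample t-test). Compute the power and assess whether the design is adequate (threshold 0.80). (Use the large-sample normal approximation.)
Power ≈ 1.00; the study is adequately powered (power ≥ 0.80)

Power calculation (one-sample t-test, normal approximation):
z_β = d · √n - z_{α/2}
z_β = 0.42 · √124 - 1.645
z_β = 0.42 · 11.136 - 1.645
z_β = 3.032

Power = Φ(z_β) = Φ(3.032) ≈ 0.999

Effect size d = 0.42 is small by Cohen's convention (0.2/0.5/0.8).

Threshold: power ≥ 0.80 is conventionally adequate.
Power ≈ 1.00 → the study is adequately powered (power ≥ 0.80).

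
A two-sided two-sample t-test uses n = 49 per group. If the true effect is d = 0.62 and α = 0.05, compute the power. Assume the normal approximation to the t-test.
Power ≈ 0.87

Power calculation (two-sample t-test, normal approximation):
z_β = d · √(n/2) - z_{α/2}
z_β = 0.62 · √(49/2) - 1.960
z_β = 0.62 · 4.950 - 1.960
z_β = 1.109

Power = Φ(z_β) = Φ(1.109) ≈ 0.866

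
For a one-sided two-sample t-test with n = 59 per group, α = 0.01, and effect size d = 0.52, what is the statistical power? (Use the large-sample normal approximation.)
Power ≈ 0.69

Power calculation (two-sample t-test, normal approximation):
z_β = d · √(n/2) - z_α
z_β = 0.52 · √(59/2) - 2.326
z_β = 0.52 · 5.431 - 2.326
z_β = 0.498

Power = Φ(z_β) = Φ(0.498) ≈ 0.691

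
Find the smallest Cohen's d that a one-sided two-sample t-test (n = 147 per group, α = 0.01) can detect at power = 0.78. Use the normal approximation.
d ≈ 0.36

Minimum detectable effect (two-sample t-test, normal approximation):
d = (z_α + z_β) / √(n/2)
d = (2.326 + 0.772) / √(147/2)
d = 3.099 / 8.573
d ≈ 0.36

By Cohen's convention (0.2 small / 0.5 medium / 0.8 large): small effect.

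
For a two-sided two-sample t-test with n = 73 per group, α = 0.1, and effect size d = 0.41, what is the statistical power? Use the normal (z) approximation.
Power ≈ 0.80

Power calculation (two-sample t-test, normal approximation):
z_β = d · √(n/2) - z_{α/2}
z_β = 0.41 · √(73/2) - 1.645
z_β = 0.41 · 6.042 - 1.645
z_β = 0.832

Power = Φ(z_β) = Φ(0.832) ≈ 0.797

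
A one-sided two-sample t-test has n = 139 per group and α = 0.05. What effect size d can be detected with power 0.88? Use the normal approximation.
d ≈ 0.34

Minimum detectable effect (two-sample t-test, normal approximation):
d = (z_α + z_β) / √(n/2)
d = (1.645 + 1.175) / √(139/2)
d = 2.820 / 8.337
d ≈ 0.34

By Cohen's convention (0.2 small / 0.5 medium / 0.8 large): small effect.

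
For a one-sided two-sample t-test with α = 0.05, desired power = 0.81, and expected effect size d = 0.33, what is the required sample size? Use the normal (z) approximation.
n = 117 per group

Sample size formula (two-sample t-test, normal approximation):
n = 2 · ((z_α + z_β) / d)²

z_α = 1.645 (for α = 0.05, one-sided)
z_β = 0.878 (for power = 0.81)
d = 0.33

n = 2 · ((1.645 + 0.878) / 0.33)²
n = 2 · (7.645)²
n ≈ 116.89
Round up to the next whole number: n = 117 per group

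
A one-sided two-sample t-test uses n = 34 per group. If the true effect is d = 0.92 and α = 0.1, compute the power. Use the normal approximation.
Power ≈ 0.99

Power calculation (two-sample t-test, normal approximation):
z_β = d · √(n/2) - z_α
z_β = 0.92 · √(34/2) - 1.282
z_β = 0.92 · 4.123 - 1.282
z_β = 2.512

Power = Φ(z_β) = Φ(2.512) ≈ 0.994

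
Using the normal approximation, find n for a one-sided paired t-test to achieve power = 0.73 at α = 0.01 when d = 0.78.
n = 15 pairs

Sample size formula (paired t-test, normal approximation):
n = ((z_α + z_β) / d)²

z_α = 2.326 (for α = 0.01, one-sided)
z_β = 0.613 (for power = 0.73)
d = 0.78

n = ((2.326 + 0.613) / 0.78)²
n = (3.768)²
n ≈ 14.20
Round up to the next whole number: n = 15 pairs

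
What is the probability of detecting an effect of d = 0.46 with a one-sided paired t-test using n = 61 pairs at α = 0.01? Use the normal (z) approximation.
Power ≈ 0.90

Power calculation (paired t-test, normal approximation):
z_β = d · √n - z_α
z_β = 0.46 · √61 - 2.326
z_β = 0.46 · 7.810 - 2.326
z_β = 1.266

Power = Φ(z_β) = Φ(1.266) ≈ 0.897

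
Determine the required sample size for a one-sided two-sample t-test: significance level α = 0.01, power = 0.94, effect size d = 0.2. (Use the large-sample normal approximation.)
n = 754 per group

Sample size formula (two-sample t-test, normal approximation):
n = 2 · ((z_α + z_β) / d)²

z_α = 2.326 (for α = 0.01, one-sided)
z_β = 1.555 (for power = 0.94)
d = 0.2

n = 2 · ((2.326 + 1.555) / 0.2)²
n = 2 · (19.405)²
n ≈ 753.11
Round up to the next whole number: n = 754 per group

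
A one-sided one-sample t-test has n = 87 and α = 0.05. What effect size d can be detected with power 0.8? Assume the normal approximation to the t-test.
d ≈ 0.27

Minimum detectable effect (one-sample t-test, normal approximation):
d = (z_α + z_β) / √n
d = (1.645 + 0.842) / √87
d = 2.486 / 9.327
d ≈ 0.27

By Cohen's convention (0.2 small / 0.5 medium / 0.8 large): small effect.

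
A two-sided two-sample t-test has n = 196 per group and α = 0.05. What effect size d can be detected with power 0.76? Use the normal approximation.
d ≈ 0.27

Minimum detectable effect (two-sample t-test, normal approximation):
d = (z_{α/2} + z_β) / √(n/2)
d = (1.960 + 0.706) / √(196/2)
d = 2.666 / 9.899
d ≈ 0.27

By Cohen's convention (0.2 small / 0.5 medium / 0.8 large): small effect.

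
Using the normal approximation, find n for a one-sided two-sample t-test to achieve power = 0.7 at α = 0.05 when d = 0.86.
n = 13 per group

Sample size formula (two-sample t-test, normal approximation):
n = 2 · ((z_α + z_β) / d)²

z_α = 1.645 (for α = 0.05, one-sided)
z_β = 0.524 (for power = 0.7)
d = 0.86

n = 2 · ((1.645 + 0.524) / 0.86)²
n = 2 · (2.522)²
n ≈ 12.72
Round up to the next whole number: n = 13 per group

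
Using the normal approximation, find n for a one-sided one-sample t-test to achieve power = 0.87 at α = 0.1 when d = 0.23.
n = 110

Sample size formula (one-sample t-test, normal approximation):
n = ((z_α + z_β) / d)²

z_α = 1.282 (for α = 0.1, one-sided)
z_β = 1.126 (for power = 0.87)
d = 0.23

n = ((1.282 + 1.126) / 0.23)²
n = (10.470)²
n ≈ 109.62
Round up to the next whole number: n = 110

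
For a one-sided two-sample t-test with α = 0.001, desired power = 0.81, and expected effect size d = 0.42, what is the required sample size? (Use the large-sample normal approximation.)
n = 179 per group

Sample size formula (two-sample t-test, normal approximation):
n = 2 · ((z_α + z_β) / d)²

z_α = 3.090 (for α = 0.001, one-sided)
z_β = 0.878 (for power = 0.81)
d = 0.42

n = 2 · ((3.090 + 0.878) / 0.42)²
n = 2 · (9.448)²
n ≈ 178.53
Round up to the next whole number: n = 179 per group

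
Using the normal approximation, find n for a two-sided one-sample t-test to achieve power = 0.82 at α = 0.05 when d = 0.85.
n = 12

Sample size formula (one-sample t-test, normal approximation):
n = ((z_{α/2} + z_β) / d)²

z_{α/2} = 1.960 (for α = 0.05, two-sided)
z_β = 0.915 (for power = 0.82)
d = 0.85

n = ((1.960 + 0.915) / 0.85)²
n = (3.382)²
n ≈ 11.44
Round up to the next whole number: n = 12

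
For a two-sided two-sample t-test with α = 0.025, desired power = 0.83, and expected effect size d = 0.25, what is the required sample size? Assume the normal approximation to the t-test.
n = 327 per group

Sample size formula (two-sample t-test, normal approximation):
n = 2 · ((z_{α/2} + z_β) / d)²

z_{α/2} = 2.241 (for α = 0.025, two-sided)
z_β = 0.954 (for power = 0.83)
d = 0.25

n = 2 · ((2.241 + 0.954) / 0.25)²
n = 2 · (12.780)²
n ≈ 326.66
Round up to the next whole number: n = 327 per group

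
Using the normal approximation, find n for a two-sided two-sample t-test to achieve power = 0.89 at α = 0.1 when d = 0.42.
n = 94 per group

Sample size formula (two-sample t-test, normal approximation):
n = 2 · ((z_{α/2} + z_β) / d)²

z_{α/2} = 1.645 (for α = 0.1, two-sided)
z_β = 1.227 (for power = 0.89)
d = 0.42

n = 2 · ((1.645 + 1.227) / 0.42)²
n = 2 · (6.838)²
n ≈ 93.52
Round up to the next whole number: n = 94 per group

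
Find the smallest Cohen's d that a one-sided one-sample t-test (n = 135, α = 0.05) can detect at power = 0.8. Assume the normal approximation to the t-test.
d ≈ 0.21

Minimum detectable effect (one-sample t-test, normal approximation):
d = (z_α + z_β) / √n
d = (1.645 + 0.842) / √135
d = 2.486 / 11.619
d ≈ 0.21

By Cohen's convention (0.2 small / 0.5 medium / 0.8 large): small effect.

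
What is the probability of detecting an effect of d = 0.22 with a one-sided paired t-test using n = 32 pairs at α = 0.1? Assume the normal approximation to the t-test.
Power ≈ 0.49

Power calculation (paired t-test, normal approximation):
z_β = d · √n - z_α
z_β = 0.22 · √32 - 1.282
z_β = 0.22 · 5.657 - 1.282
z_β = -0.037

Power = Φ(z_β) = Φ(-0.037) ≈ 0.485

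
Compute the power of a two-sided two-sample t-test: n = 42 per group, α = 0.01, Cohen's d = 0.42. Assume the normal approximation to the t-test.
Power ≈ 0.26

Power calculation (two-sample t-test, normal approximation):
z_β = d · √(n/2) - z_{α/2}
z_β = 0.42 · √(42/2) - 2.576
z_β = 0.42 · 4.583 - 2.576
z_β = -0.651

Power = Φ(z_β) = Φ(-0.651) ≈ 0.257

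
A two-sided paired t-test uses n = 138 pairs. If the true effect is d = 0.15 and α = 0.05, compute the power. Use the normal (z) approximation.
Power ≈ 0.42

Power calculation (paired t-test, normal approximation):
z_β = d · √n - z_{α/2}
z_β = 0.15 · √138 - 1.960
z_β = 0.15 · 11.747 - 1.960
z_β = -0.198

Power = Φ(z_β) = Φ(-0.198) ≈ 0.422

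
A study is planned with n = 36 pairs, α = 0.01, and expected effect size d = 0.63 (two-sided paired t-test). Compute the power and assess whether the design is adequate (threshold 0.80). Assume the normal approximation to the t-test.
Power ≈ 0.89; the study is adequately powered (power ≥ 0.80)

Power calculation (paired t-test, normal approximation):
z_β = d · √n - z_{α/2}
z_β = 0.63 · √36 - 2.576
z_β = 0.63 · 6.000 - 2.576
z_β = 1.204

Power = Φ(z_β) = Φ(1.204) ≈ 0.886

Effect size d = 0.63 is medium by Cohen's convention (0.2/0.5/0.8).

Threshold: power ≥ 0.80 is conventionally adequate.
Power ≈ 0.89 → the study is adequately powered (power ≥ 0.80).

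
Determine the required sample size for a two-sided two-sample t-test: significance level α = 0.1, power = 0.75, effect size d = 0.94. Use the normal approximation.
n = 13 per group

Sample size formula (two-sample t-test, normal approximation):
n = 2 · ((z_{α/2} + z_β) / d)²

z_{α/2} = 1.645 (for α = 0.1, two-sided)
z_β = 0.674 (for power = 0.75)
d = 0.94

n = 2 · ((1.645 + 0.674) / 0.94)²
n = 2 · (2.467)²
n ≈ 12.17
Round up to the next whole number: n = 13 per group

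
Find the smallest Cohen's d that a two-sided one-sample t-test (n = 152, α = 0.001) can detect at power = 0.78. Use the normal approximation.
d ≈ 0.33

Minimum detectable effect (one-sample t-test, normal approximation):
d = (z_{α/2} + z_β) / √n
d = (3.291 + 0.772) / √152
d = 4.063 / 12.329
d ≈ 0.33

By Cohen's convention (0.2 small / 0.5 medium / 0.8 large): small effect.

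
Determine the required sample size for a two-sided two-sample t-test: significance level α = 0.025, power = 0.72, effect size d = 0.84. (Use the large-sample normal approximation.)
n = 23 per group

Sample size formula (two-sample t-test, normal approximation):
n = 2 · ((z_{α/2} + z_β) / d)²

z_{α/2} = 2.241 (for α = 0.025, two-sided)
z_β = 0.583 (for power = 0.72)
d = 0.84

n = 2 · ((2.241 + 0.583) / 0.84)²
n = 2 · (3.362)²
n ≈ 22.61
Round up to the next whole number: n = 23 per group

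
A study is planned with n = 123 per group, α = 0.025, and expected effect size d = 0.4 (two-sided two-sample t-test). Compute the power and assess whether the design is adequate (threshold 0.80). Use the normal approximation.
Power ≈ 0.81; the study is adequately powered (power ≥ 0.80)

Power calculation (two-sample t-test, normal approximation):
z_β = d · √(n/2) - z_{α/2}
z_β = 0.4 · √(123/2) - 2.241
z_β = 0.4 · 7.842 - 2.241
z_β = 0.895

Power = Φ(z_β) = Φ(0.895) ≈ 0.815

Effect size d = 0.4 is small by Cohen's convention (0.2/0.5/0.8).

Threshold: power ≥ 0.80 is conventionally adequate.
Power ≈ 0.81 → the study is adequately powered (power ≥ 0.80).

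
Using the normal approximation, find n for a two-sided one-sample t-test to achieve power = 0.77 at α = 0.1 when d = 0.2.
n = 143

Sample size formula (one-sample t-test, normal approximation):
n = ((z_{α/2} + z_β) / d)²

z_{α/2} = 1.645 (for α = 0.1, two-sided)
z_β = 0.739 (for power = 0.77)
d = 0.2

n = ((1.645 + 0.739) / 0.2)²
n = (11.920)²
n ≈ 142.09
Round up to the next whole number: n = 143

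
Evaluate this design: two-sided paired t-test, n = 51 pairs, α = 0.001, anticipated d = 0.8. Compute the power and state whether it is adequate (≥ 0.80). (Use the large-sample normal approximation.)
Power ≈ 0.99; the study is adequately powered (power ≥ 0.80)

Power calculation (paired t-test, normal approximation):
z_β = d · √n - z_{α/2}
z_β = 0.8 · √51 - 3.291
z_β = 0.8 · 7.141 - 3.291
z_β = 2.423

Power = Φ(z_β) = Φ(2.423) ≈ 0.992

Effect size d = 0.8 is large by Cohen's convention (0.2/0.5/0.8).

Threshold: power ≥ 0.80 is conventionally adequate.
Power ≈ 0.99 → the study is adequately powered (power ≥ 0.80).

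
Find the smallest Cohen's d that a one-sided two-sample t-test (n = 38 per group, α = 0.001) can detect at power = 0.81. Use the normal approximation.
d ≈ 0.91

Minimum detectable effect (two-sample t-test, normal approximation):
d = (z_α + z_β) / √(n/2)
d = (3.090 + 0.878) / √(38/2)
d = 3.968 / 4.359
d ≈ 0.91

By Cohen's convention (0.2 small / 0.5 medium / 0.8 large): large effect.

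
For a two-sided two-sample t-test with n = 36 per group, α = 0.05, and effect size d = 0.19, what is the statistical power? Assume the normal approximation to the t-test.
Power ≈ 0.12

Power calculation (two-sample t-test, normal approximation):
z_β = d · √(n/2) - z_{α/2}
z_β = 0.19 · √(36/2) - 1.960
z_β = 0.19 · 4.243 - 1.960
z_β = -1.154

Power = Φ(z_β) = Φ(-1.154) ≈ 0.124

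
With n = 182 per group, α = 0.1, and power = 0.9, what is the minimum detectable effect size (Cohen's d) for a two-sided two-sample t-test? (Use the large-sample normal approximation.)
d ≈ 0.31

Minimum detectable effect (two-sample t-test, normal approximation):
d = (z_{α/2} + z_β) / √(n/2)
d = (1.645 + 1.282) / √(182/2)
d = 2.926 / 9.539
d ≈ 0.31

By Cohen's convention (0.2 small / 0.5 medium / 0.8 large): small effect.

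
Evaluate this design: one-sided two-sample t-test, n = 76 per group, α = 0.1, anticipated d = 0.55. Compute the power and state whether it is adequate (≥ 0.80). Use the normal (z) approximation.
Power ≈ 0.98; the study is adequately powered (power ≥ 0.80)

Power calculation (two-sample t-test, normal approximation):
z_β = d · √(n/2) - z_α
z_β = 0.55 · √(76/2) - 1.282
z_β = 0.55 · 6.164 - 1.282
z_β = 2.109

Power = Φ(z_β) = Φ(2.109) ≈ 0.983

Effect size d = 0.55 is medium by Cohen's convention (0.2/0.5/0.8).

Threshold: power ≥ 0.80 is conventionally adequate.
Power ≈ 0.98 → the study is adequately powered (power ≥ 0.80).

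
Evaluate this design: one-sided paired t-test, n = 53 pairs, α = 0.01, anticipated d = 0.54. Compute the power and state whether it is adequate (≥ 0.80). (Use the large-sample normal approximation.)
Power ≈ 0.95; the study is adequately powered (power ≥ 0.80)

Power calculation (paired t-test, normal approximation):
z_β = d · √n - z_α
z_β = 0.54 · √53 - 2.326
z_β = 0.54 · 7.280 - 2.326
z_β = 1.605

Power = Φ(z_β) = Φ(1.605) ≈ 0.946

Effect size d = 0.54 is medium by Cohen's convention (0.2/0.5/0.8).

Threshold: power ≥ 0.80 is conventionally adequate.
Power ≈ 0.95 → the study is adequately powered (power ≥ 0.80).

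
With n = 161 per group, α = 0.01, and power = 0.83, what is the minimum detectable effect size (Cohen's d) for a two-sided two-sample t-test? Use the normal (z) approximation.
d ≈ 0.39

Minimum detectable effect (two-sample t-test, normal approximation):
d = (z_{α/2} + z_β) / √(n/2)
d = (2.576 + 0.954) / √(161/2)
d = 3.530 / 8.972
d ≈ 0.39

By Cohen's convention (0.2 small / 0.5 medium / 0.8 large): small effect.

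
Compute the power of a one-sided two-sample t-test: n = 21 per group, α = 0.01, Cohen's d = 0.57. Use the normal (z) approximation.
Power ≈ 0.32

Power calculation (two-sample t-test, normal approximation):
z_β = d · √(n/2) - z_α
z_β = 0.57 · √(21/2) - 2.326
z_β = 0.57 · 3.240 - 2.326
z_β = -0.479

Power = Φ(z_β) = Φ(-0.479) ≈ 0.316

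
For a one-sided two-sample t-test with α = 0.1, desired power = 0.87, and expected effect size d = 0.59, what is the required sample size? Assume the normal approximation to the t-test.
n = 34 per group

Sample size formula (two-sample t-test, normal approximation):
n = 2 · ((z_α + z_β) / d)²

z_α = 1.282 (for α = 0.1, one-sided)
z_β = 1.126 (for power = 0.87)
d = 0.59

n = 2 · ((1.282 + 1.126) / 0.59)²
n = 2 · (4.081)²
n ≈ 33.31
Round up to the next whole number: n = 34 per group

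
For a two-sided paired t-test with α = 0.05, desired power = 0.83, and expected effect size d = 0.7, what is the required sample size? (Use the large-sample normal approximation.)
n = 18 pairs

Sample size formula (paired t-test, normal approximation):
n = ((z_{α/2} + z_β) / d)²

z_{α/2} = 1.960 (for α = 0.05, two-sided)
z_β = 0.954 (for power = 0.83)
d = 0.7

n = ((1.960 + 0.954) / 0.7)²
n = (4.163)²
n ≈ 17.33
Round up to the next whole number: n = 18 pairs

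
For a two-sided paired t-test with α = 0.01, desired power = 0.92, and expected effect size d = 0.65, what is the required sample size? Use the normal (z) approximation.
n = 38 pairs

Sample size formula (paired t-test, normal approximation):
n = ((z_{α/2} + z_β) / d)²

z_{α/2} = 2.576 (for α = 0.01, two-sided)
z_β = 1.405 (for power = 0.92)
d = 0.65

n = ((2.576 + 1.405) / 0.65)²
n = (6.125)²
n ≈ 37.52
Round up to the next whole number: n = 38 pairs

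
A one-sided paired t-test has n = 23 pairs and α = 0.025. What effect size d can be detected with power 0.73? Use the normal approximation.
d ≈ 0.54

Minimum detectable effect (paired t-test, normal approximation):
d = (z_α + z_β) / √n
d = (1.960 + 0.613) / √23
d = 2.573 / 4.796
d ≈ 0.54

By Cohen's convention (0.2 small / 0.5 medium / 0.8 large): medium effect.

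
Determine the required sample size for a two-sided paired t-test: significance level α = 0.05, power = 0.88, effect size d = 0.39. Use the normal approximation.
n = 65 pairs

Sample size formula (paired t-test, normal approximation):
n = ((z_{α/2} + z_β) / d)²

z_{α/2} = 1.960 (for α = 0.05, two-sided)
z_β = 1.175 (for power = 0.88)
d = 0.39

n = ((1.960 + 1.175) / 0.39)²
n = (8.038)²
n ≈ 64.61
Round up to the next whole number: n = 65 pairs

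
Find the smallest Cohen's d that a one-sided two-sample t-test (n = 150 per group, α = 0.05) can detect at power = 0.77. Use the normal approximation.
d ≈ 0.28

Minimum detectable effect (two-sample t-test, normal approximation):
d = (z_α + z_β) / √(n/2)
d = (1.645 + 0.739) / √(150/2)
d = 2.384 / 8.660
d ≈ 0.28

By Cohen's convention (0.2 small / 0.5 medium / 0.8 large): small effect.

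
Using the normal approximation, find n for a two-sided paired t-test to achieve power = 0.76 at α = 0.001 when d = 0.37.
n = 117 pairs

Sample size formula (paired t-test, normal approximation):
n = ((z_{α/2} + z_β) / d)²

z_{α/2} = 3.291 (for α = 0.001, two-sided)
z_β = 0.706 (for power = 0.76)
d = 0.37

n = ((3.291 + 0.706) / 0.37)²
n = (10.803)²
n ≈ 116.70
Round up to the next whole number: n = 117 pairs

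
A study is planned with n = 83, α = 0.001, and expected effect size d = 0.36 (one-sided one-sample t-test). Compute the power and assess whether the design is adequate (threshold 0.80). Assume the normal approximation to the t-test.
Power ≈ 0.58; the study is underpowered (power < 0.80)

Power calculation (one-sample t-test, normal approximation):
z_β = d · √n - z_α
z_β = 0.36 · √83 - 3.090
z_β = 0.36 · 9.110 - 3.090
z_β = 0.190

Power = Φ(z_β) = Φ(0.190) ≈ 0.575

Effect size d = 0.36 is small by Cohen's convention (0.2/0.5/0.8).

Threshold: power ≥ 0.80 is conventionally adequate.
Power ≈ 0.58 → the study is underpowered (power < 0.80).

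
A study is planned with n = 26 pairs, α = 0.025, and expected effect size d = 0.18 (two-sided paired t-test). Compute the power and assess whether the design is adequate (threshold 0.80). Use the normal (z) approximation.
Power ≈ 0.09; the study is underpowered (power < 0.80)

Power calculation (paired t-test, normal approximation):
z_β = d · √n - z_{α/2}
z_β = 0.18 · √26 - 2.241
z_β = 0.18 · 5.099 - 2.241
z_β = -1.324

Power = Φ(z_β) = Φ(-1.324) ≈ 0.093

Effect size d = 0.18 is very small by Cohen's convention (0.2/0.5/0.8).

Threshold: power ≥ 0.80 is conventionally adequate.
Power ≈ 0.09 → the study is underpowered (power < 0.80).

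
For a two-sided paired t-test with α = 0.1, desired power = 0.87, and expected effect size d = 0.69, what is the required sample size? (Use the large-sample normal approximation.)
n = 17 pairs

Sample size formula (paired t-test, normal approximation):
n = ((z_{α/2} + z_β) / d)²

z_{α/2} = 1.645 (for α = 0.1, two-sided)
z_β = 1.126 (for power = 0.87)
d = 0.69

n = ((1.645 + 1.126) / 0.69)²
n = (4.016)²
n ≈ 16.13
Round up to the next whole number: n = 17 pairs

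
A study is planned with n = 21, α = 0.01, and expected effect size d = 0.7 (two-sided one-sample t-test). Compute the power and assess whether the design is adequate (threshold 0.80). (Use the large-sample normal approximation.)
Power ≈ 0.74; the study is underpowered (power < 0.80)

Power calculation (one-sample t-test, normal approximation):
z_β = d · √n - z_{α/2}
z_β = 0.7 · √21 - 2.576
z_β = 0.7 · 4.583 - 2.576
z_β = 0.632

Power = Φ(z_β) = Φ(0.632) ≈ 0.736

Effect size d = 0.7 is medium by Cohen's convention (0.2/0.5/0.8).

Threshold: power ≥ 0.80 is conventionally adequate.
Power ≈ 0.74 → the study is underpowered (power < 0.80).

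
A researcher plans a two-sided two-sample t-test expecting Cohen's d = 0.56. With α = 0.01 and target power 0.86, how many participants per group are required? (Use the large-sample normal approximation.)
n = 86 per group

Sample size formula (two-sample t-test, normal approximation):
n = 2 · ((z_{α/2} + z_β) / d)²

z_{α/2} = 2.576 (for α = 0.01, two-sided)
z_β = 1.080 (for power = 0.86)
d = 0.56

n = 2 · ((2.576 + 1.080) / 0.56)²
n = 2 · (6.529)²
n ≈ 85.26
Round up to the next whole number: n = 86 per group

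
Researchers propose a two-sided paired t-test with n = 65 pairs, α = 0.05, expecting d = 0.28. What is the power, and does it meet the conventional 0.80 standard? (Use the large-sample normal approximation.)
Power ≈ 0.62; the study is underpowered (power < 0.80)

Power calculation (paired t-test, normal approximation):
z_β = d · √n - z_{α/2}
z_β = 0.28 · √65 - 1.960
z_β = 0.28 · 8.062 - 1.960
z_β = 0.297

Power = Φ(z_β) = Φ(0.297) ≈ 0.617

Effect size d = 0.28 is small by Cohen's convention (0.2/0.5/0.8).

Threshold: power ≥ 0.80 is conventionally adequate.
Power ≈ 0.62 → the study is underpowered (power < 0.80).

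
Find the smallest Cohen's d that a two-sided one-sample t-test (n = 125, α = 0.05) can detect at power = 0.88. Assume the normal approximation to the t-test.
d ≈ 0.28

Minimum detectable effect (one-sample t-test, normal approximation):
d = (z_{α/2} + z_β) / √n
d = (1.960 + 1.175) / √125
d = 3.135 / 11.180
d ≈ 0.28

By Cohen's convention (0.2 small / 0.5 medium / 0.8 large): small effect.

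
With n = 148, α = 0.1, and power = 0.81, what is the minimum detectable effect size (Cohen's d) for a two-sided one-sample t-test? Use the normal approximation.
d ≈ 0.21

Minimum detectable effect (one-sample t-test, normal approximation):
d = (z_{α/2} + z_β) / √n
d = (1.645 + 0.878) / √148
d = 2.523 / 12.166
d ≈ 0.21

By Cohen's convention (0.2 small / 0.5 medium / 0.8 large): small effect.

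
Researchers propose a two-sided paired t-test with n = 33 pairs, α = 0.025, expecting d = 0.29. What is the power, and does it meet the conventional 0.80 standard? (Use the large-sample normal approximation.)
Power ≈ 0.28; the study is underpowered (power < 0.80)

Power calculation (paired t-test, normal approximation):
z_β = d · √n - z_{α/2}
z_β = 0.29 · √33 - 2.241
z_β = 0.29 · 5.745 - 2.241
z_β = -0.575

Power = Φ(z_β) = Φ(-0.575) ≈ 0.282

Effect size d = 0.29 is small by Cohen's convention (0.2/0.5/0.8).

Threshold: power ≥ 0.80 is conventionally adequate.
Power ≈ 0.28 → the study is underpowered (power < 0.80).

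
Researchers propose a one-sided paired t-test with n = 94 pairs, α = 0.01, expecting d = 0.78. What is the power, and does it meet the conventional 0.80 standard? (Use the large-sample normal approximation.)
Power ≈ 1.00; the study is adequately powered (power ≥ 0.80)

Power calculation (paired t-test, normal approximation):
z_β = d · √n - z_α
z_β = 0.78 · √94 - 2.326
z_β = 0.78 · 9.695 - 2.326
z_β = 5.236

Power = Φ(z_β) = Φ(5.236) ≈ 1.000

Effect size d = 0.78 is medium by Cohen's convention (0.2/0.5/0.8).

Threshold: power ≥ 0.80 is conventionally adequate.
Power ≈ 1.00 → the study is adequately powered (power ≥ 0.80).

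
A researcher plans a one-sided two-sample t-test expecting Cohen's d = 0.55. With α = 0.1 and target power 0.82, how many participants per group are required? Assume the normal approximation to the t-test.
n = 32 per group

Sample size formula (two-sample t-test, normal approximation):
n = 2 · ((z_α + z_β) / d)²

z_α = 1.282 (for α = 0.1, one-sided)
z_β = 0.915 (for power = 0.82)
d = 0.55

n = 2 · ((1.282 + 0.915) / 0.55)²
n = 2 · (3.995)²
n ≈ 31.92
Round up to the next whole number: n = 32 per group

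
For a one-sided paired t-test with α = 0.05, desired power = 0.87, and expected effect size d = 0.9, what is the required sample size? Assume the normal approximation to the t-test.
n = 10 pairs

Sample size formula (paired t-test, normal approximation):
n = ((z_α + z_β) / d)²

z_α = 1.645 (for α = 0.05, one-sided)
z_β = 1.126 (for power = 0.87)
d = 0.9

n = ((1.645 + 1.126) / 0.9)²
n = (3.079)²
n ≈ 9.48
Round up to the next whole number: n = 10 pairs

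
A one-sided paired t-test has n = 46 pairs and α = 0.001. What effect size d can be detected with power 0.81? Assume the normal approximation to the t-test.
d ≈ 0.59

Minimum detectable effect (paired t-test, normal approximation):
d = (z_α + z_β) / √n
d = (3.090 + 0.878) / √46
d = 3.968 / 6.782
d ≈ 0.59

By Cohen's convention (0.2 small / 0.5 medium / 0.8 large): medium effect.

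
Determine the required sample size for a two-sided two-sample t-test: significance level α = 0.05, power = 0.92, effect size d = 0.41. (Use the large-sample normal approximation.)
n = 135 per group

Sample size formula (two-sample t-test, normal approximation):
n = 2 · ((z_{α/2} + z_β) / d)²

z_{α/2} = 1.960 (for α = 0.05, two-sided)
z_β = 1.405 (for power = 0.92)
d = 0.41

n = 2 · ((1.960 + 1.405) / 0.41)²
n = 2 · (8.207)²
n ≈ 134.71
Round up to the next whole number: n = 135 per group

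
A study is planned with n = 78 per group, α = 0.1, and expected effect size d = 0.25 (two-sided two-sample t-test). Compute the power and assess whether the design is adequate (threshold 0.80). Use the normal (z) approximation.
Power ≈ 0.47; the study is underpowered (power < 0.80)

Power calculation (two-sample t-test, normal approximation):
z_β = d · √(n/2) - z_{α/2}
z_β = 0.25 · √(78/2) - 1.645
z_β = 0.25 · 6.245 - 1.645
z_β = -0.084

Power = Φ(z_β) = Φ(-0.084) ≈ 0.467

Effect size d = 0.25 is small by Cohen's convention (0.2/0.5/0.8).

Threshold: power ≥ 0.80 is conventionally adequate.
Power ≈ 0.47 → the study is underpowered (power < 0.80).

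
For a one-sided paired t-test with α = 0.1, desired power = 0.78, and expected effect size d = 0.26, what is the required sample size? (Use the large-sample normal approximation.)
n = 63 pairs

Sample size formula (paired t-test, normal approximation):
n = ((z_α + z_β) / d)²

z_α = 1.282 (for α = 0.1, one-sided)
z_β = 0.772 (for power = 0.78)
d = 0.26

n = ((1.282 + 0.772) / 0.26)²
n = (7.900)²
n ≈ 62.41
Round up to the next whole number: n = 63 pairs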